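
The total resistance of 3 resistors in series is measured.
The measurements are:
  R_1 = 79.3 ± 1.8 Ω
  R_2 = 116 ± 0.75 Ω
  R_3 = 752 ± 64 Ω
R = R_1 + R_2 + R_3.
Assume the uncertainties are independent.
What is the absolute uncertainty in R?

64.0 Ω

Each term contributes (cᵢ δxᵢ)² to (δR)²:
  (δR_1)² = 3.24;  (δR_2)² = 0.562;  (δR_3)² = 4100
δR = √(4100) = 64.0 Ω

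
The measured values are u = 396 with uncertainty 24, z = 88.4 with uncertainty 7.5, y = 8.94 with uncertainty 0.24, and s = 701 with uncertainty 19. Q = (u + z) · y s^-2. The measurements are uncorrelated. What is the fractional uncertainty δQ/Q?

Let w = u + z = 484. δw = √(δu² + δz²) = √(576 + 56.2) = 25.1, so δw/w = 0.0519.
Q is then a monomial in w, y, s:
δQ/Q = √((δw/w)² + (1·δy/y)² + (-2·δs/s)²) = √(0.00269 + 0.000721 + 0.00294) = 0.0797

0.0797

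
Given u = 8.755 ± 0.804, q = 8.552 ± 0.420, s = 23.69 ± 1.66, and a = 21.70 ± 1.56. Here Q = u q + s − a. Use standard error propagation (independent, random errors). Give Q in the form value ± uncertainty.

76.86 ± 8.12

Let p = u·q = 74.87. δp/p = √((1·δu/u)² + (1·δq/q)²) = √(0.00843 + 0.00241) = 0.104, so δp = 7.80.
Q = p + s − a: δQ = √(δp² + δs² + δa²) = √(60.8 + 2.76 + 2.43) = 8.12
Q = 76.86.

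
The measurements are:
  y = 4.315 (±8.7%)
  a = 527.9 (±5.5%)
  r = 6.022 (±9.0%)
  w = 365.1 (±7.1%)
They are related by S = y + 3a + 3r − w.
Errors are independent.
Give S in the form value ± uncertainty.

1241 ± 90.9

Absolute uncertainties add in quadrature for a linear combination:
  (δy)² = 0.141;  (3·δa)² = 7590;  (3·δr)² = 2.64;  (δw)² = 672
δS = √(8260) = 90.9
S = 1241.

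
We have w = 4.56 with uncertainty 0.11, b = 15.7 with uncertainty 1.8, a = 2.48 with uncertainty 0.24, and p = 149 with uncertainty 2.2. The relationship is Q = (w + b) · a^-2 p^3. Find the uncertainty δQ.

2.37e+06

Let u = w + b = 20.3. δu = √(δw² + δb²) = √(0.0121 + 3.24) = 1.80, so δu/u = 0.0890.
Q is then a monomial in u, a, p:
δQ/Q = √((δu/u)² + (-2·δa/a)² + (3·δp/p)²) = √(0.00792 + 0.0375 + 0.00196) = 0.218
Q = 1.09e+07, so δQ = 0.218 × 1.09e+07 = 2.37e+06.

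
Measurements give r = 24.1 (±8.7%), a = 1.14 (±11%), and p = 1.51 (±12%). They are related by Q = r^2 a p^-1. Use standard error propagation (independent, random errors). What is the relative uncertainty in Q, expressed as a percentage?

23.8%

For a monomial Q ∝ r^2, a, p^-1, fractional errors add in quadrature:
  (2·δr/r)² = (2×0.0870)² = 0.0303;  (1·δa/a)² = (1×0.110)² = 0.0121;  (-1·δp/p)² = (-1×0.120)² = 0.0144
δQ/Q = √(0.0568) = 0.238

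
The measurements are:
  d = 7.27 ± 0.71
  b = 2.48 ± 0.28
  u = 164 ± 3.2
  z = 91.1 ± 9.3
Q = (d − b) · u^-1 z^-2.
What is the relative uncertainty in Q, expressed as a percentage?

Let w = d − b = 4.79. δw = √(δd² + δb²) = √(0.504 + 0.0784) = 0.763, so δw/w = 0.159.
Q is then a monomial in w, u, z:
δQ/Q = √((δw/w)² + (-1·δu/u)² + (-2·δz/z)²) = √(0.0254 + 0.000381 + 0.0417) = 0.260

26.0%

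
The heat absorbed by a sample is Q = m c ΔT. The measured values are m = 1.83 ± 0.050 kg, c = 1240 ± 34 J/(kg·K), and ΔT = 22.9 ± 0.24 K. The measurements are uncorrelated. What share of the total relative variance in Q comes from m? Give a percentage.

(δQ/Q)² = (1·δm/m)² + (1·δc/c)² + (1·δΔT/ΔT)²
  m term: (1×0.0273)² = 0.000747
  c term: (1×0.0274)² = 0.000752
  ΔT term: (1×0.0105)² = 0.000110
Total = 0.00161. Share from m = 0.000747/0.00161 = 0.464.

46.4%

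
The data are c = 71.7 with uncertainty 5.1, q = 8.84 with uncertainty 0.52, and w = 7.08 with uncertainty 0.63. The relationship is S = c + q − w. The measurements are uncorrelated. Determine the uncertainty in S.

S is a linear combination, so absolute uncertainties add in quadrature:
  (δc)² = 26.0;  (δq)² = 0.270;  (δw)² = 0.397
δS = √(26.7) = 5.17

5.17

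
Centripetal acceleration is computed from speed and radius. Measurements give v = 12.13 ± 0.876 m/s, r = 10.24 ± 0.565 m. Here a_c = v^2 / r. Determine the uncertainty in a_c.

Since a_c is a product/quotient, work with relative uncertainties:
  (2·δv/v)² = (2×0.0722)² = 0.0209;  (-1·δr/r)² = (-1×0.0552)² = 0.00304
δa_c/a_c = √(0.0239) = 0.155
a_c = 14.37 m/s^2, so δa_c = 0.155 × 14.37 = 2.22 m/s^2.

2.22 m/s^2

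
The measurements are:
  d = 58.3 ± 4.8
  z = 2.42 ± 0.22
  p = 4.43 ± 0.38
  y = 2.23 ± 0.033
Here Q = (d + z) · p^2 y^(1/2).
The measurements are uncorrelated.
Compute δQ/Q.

0.189

Let u = d + z = 60.7. δu = √(δd² + δz²) = √(23.0 + 0.0484) = 4.81, so δu/u = 0.0791.
Q is then a monomial in u, p, y:
δQ/Q = √((δu/u)² + (2·δp/p)² + (½·δy/y)²) = √(0.00626 + 0.0294 + 5.47e-05) = 0.189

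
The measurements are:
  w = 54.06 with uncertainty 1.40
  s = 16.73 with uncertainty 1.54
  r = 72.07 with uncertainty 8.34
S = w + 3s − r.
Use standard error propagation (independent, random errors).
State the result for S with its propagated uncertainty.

32.18 ± 9.64

For a sum/difference, combine absolute errors in quadrature:
  (δw)² = 1.96;  (3·δs)² = 21.3;  (δr)² = 69.6
δS = √(92.9) = 9.64
S = 32.18.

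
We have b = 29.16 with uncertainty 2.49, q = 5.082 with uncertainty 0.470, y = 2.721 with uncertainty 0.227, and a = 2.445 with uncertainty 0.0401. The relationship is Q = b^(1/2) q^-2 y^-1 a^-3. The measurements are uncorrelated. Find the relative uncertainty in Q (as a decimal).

0.213

Relative error in a monomial: (δQ/Q)² = Σ (nᵢ · δxᵢ/xᵢ)².
  (½·δb/b)² = (0.5×0.0854)² = 0.00182;  (-2·δq/q)² = (-2×0.0925)² = 0.0342;  (-1·δy/y)² = (-1×0.0834)² = 0.00696;  (-3·δa/a)² = (-3×0.0164)² = 0.00242
δQ/Q = √(0.0454) = 0.213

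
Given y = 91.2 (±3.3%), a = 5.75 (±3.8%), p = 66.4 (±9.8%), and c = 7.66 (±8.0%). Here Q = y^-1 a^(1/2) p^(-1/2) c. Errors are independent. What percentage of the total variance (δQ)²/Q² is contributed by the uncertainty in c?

62.4%

(δQ/Q)² = (-1·δy/y)² + (½·δa/a)² + (−½·δp/p)² + (1·δc/c)²
  y term: (-1×0.0330)² = 0.00109
  a term: (0.5×0.0380)² = 0.000361
  p term: (-0.5×0.0980)² = 0.00240
  c term: (1×0.0800)² = 0.00640
Total = 0.0103. Share from c = 0.00640/0.0103 = 0.624.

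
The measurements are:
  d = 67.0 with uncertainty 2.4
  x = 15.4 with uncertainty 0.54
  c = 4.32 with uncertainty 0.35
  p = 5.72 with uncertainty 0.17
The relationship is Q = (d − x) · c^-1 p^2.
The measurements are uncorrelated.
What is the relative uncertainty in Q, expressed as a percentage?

11.1%

Let u = d − x = 51.6. δu = √(δd² + δx²) = √(5.76 + 0.292) = 2.46, so δu/u = 0.0477.
Q is then a monomial in u, c, p:
δQ/Q = √((δu/u)² + (-1·δc/c)² + (2·δp/p)²) = √(0.00227 + 0.00656 + 0.00353) = 0.111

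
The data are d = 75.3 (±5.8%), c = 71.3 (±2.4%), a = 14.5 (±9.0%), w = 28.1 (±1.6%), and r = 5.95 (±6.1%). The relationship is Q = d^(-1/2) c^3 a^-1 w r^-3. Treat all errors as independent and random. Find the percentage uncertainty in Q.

Since Q is a product/quotient, work with relative uncertainties:
  (−½·δd/d)² = (-0.5×0.0580)² = 0.000841;  (3·δc/c)² = (3×0.0240)² = 0.00518;  (-1·δa/a)² = (-1×0.0900)² = 0.00810;  (1·δw/w)² = (1×0.0160)² = 0.000256;  (-3·δr/r)² = (-3×0.0610)² = 0.0335
δQ/Q = √(0.0479) = 0.219

21.9%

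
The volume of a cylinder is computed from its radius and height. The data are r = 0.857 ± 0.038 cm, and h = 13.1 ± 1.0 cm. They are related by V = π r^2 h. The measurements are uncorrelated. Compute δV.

Each factor contributes (exponent × relative error)² to (δV/V)²:
  (2·δr/r)² = (2×0.0443)² = 0.00786;  (1·δh/h)² = (1×0.0763)² = 0.00583
δV/V = √(0.0137) = 0.117
V = 30.2 cm^3, so δV = 0.117 × 30.2 = 3.54 cm^3.

3.54 cm^3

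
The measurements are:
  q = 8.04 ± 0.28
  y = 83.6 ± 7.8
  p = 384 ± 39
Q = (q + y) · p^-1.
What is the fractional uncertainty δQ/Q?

Let u = q + y = 91.6. δu = √(δq² + δy²) = √(0.0784 + 60.8) = 7.81, so δu/u = 0.0852.
Q is then a monomial in u, p:
δQ/Q = √((δu/u)² + (-1·δp/p)²) = √(0.00725 + 0.0103) = 0.133

0.133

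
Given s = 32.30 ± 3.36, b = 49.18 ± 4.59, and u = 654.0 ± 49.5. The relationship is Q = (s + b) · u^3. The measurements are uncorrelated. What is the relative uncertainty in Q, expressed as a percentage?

Let w = s + b = 81.48. δw = √(δs² + δb²) = √(11.3 + 21.1) = 5.69, so δw/w = 0.0698.
Q is then a monomial in w, u:
δQ/Q = √((δw/w)² + (3·δu/u)²) = √(0.00487 + 0.0516) = 0.238

23.8%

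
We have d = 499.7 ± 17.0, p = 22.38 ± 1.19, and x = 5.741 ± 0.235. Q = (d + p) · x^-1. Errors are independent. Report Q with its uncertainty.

Let u = d + p = 522.1. δu = √(δd² + δp²) = √(289 + 1.42) = 17.0, so δu/u = 0.0326.
Q is then a monomial in u, x:
δQ/Q = √((δu/u)² + (-1·δx/x)²) = √(0.00107 + 0.00168) = 0.0524
Q = 90.94, so δQ = 0.0524 × 90.94 = 4.76.

90.94 ± 4.76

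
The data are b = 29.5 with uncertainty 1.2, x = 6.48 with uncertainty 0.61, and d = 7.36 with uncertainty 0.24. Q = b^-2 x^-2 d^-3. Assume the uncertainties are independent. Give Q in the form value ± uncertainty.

Q is a product of powers, so relative uncertainties combine in quadrature:
  (-2·δb/b)² = (-2×0.0407)² = 0.00662;  (-2·δx/x)² = (-2×0.0941)² = 0.0354;  (-3·δd/d)² = (-3×0.0326)² = 0.00957
δQ/Q = √(0.0516) = 0.227
Q = 6.86e-08, so δQ = 0.227 × 6.86e-08 = 1.56e-08.

(6.86 ± 1.56) × 10^-8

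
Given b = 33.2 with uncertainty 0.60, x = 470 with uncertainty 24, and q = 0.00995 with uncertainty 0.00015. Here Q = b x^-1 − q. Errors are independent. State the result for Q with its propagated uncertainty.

0.0607 ± 0.00383

Let p = b·x^-1 = 0.0706. δp/p = √((1·δb/b)² + (-1·δx/x)²) = √(0.000327 + 0.00261) = 0.0542, so δp = 0.00383.
Q = p − q: δQ = √(δp² + δq²) = √(1.46e-05 + 2.25e-08) = 0.00383
Q = 0.0607.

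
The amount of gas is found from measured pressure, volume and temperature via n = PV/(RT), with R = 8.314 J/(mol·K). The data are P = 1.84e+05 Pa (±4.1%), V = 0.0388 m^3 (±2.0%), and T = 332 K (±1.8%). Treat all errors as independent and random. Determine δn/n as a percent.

4.90%

Since n is a product/quotient, work with relative uncertainties:
  (1·δP/P)² = (1×0.0410)² = 0.00168;  (1·δV/V)² = (1×0.0200)² = 0.000400;  (-1·δT/T)² = (-1×0.0180)² = 0.000324
δn/n = √(0.00240) = 0.0490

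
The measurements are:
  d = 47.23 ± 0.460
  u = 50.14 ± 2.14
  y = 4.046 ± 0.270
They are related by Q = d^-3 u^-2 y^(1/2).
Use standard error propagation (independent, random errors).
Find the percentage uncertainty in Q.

Each factor contributes (exponent × relative error)² to (δQ/Q)²:
  (-3·δd/d)² = (-3×0.00974)² = 0.000854;  (-2·δu/u)² = (-2×0.0427)² = 0.00729;  (½·δy/y)² = (0.5×0.0667)² = 0.00111
δQ/Q = √(0.00925) = 0.0962

9.62%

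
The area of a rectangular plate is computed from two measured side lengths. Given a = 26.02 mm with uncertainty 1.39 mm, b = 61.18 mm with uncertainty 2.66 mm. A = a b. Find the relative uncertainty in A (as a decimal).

0.0689

Each factor contributes (exponent × relative error)² to (δA/A)²:
  (1·δa/a)² = (1×0.0534)² = 0.00285;  (1·δb/b)² = (1×0.0435)² = 0.00189
δA/A = √(0.00474) = 0.0689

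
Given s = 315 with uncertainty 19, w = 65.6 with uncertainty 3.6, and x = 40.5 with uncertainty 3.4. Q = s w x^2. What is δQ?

6.33e+06

Q is a product of powers, so relative uncertainties combine in quadrature:
  (1·δs/s)² = (1×0.0603)² = 0.00364;  (1·δw/w)² = (1×0.0549)² = 0.00301;  (2·δx/x)² = (2×0.0840)² = 0.0282
δQ/Q = √(0.0348) = 0.187
Q = 3.39e+07, so δQ = 0.187 × 3.39e+07 = 6.33e+06.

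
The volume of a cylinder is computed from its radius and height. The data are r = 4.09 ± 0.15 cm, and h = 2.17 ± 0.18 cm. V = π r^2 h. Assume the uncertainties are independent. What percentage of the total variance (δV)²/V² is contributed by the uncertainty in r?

(δV/V)² = (2·δr/r)² + (1·δh/h)²
  r term: (2×0.0367)² = 0.00538
  h term: (1×0.0829)² = 0.00688
Total = 0.0123. Share from r = 0.00538/0.0123 = 0.439.

43.9%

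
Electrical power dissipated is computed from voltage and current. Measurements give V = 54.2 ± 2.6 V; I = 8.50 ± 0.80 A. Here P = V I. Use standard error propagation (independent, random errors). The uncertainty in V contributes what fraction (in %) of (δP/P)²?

20.6%

(δP/P)² = (1·δV/V)² + (1·δI/I)²
  V term: (1×0.0480)² = 0.00230
  I term: (1×0.0941)² = 0.00886
Total = 0.0112. Share from V = 0.00230/0.0112 = 0.206.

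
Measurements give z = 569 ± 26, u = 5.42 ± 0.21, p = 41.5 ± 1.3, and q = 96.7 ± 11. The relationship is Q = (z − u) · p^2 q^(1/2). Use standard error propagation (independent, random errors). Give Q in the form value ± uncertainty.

Let w = z − u = 564. δw = √(δz² + δu²) = √(676 + 0.0441) = 26.0, so δw/w = 0.0461.
Q is then a monomial in w, p, q:
δQ/Q = √((δw/w)² + (2·δp/p)² + (½·δq/q)²) = √(0.00213 + 0.00393 + 0.00323) = 0.0964
Q = 9.54e+06, so δQ = 0.0964 × 9.54e+06 = 9.2e+05.

(9.54 ± 0.920) × 10^6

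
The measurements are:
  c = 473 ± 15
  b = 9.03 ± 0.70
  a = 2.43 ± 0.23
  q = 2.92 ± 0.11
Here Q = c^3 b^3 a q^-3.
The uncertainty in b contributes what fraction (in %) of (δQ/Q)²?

63.7%

(δQ/Q)² = (3·δc/c)² + (3·δb/b)² + (1·δa/a)² + (-3·δq/q)²
  c term: (3×0.0317)² = 0.00905
  b term: (3×0.0775)² = 0.0541
  a term: (1×0.0947)² = 0.00896
  q term: (-3×0.0377)² = 0.0128
Total = 0.0849. Share from b = 0.0541/0.0849 = 0.637.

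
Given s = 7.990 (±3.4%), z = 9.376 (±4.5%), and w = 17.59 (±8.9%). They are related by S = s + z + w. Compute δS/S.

0.0470

Each term contributes (cᵢ δxᵢ)² to (δS)²:
  (δs)² = 0.0738;  (δz)² = 0.178;  (δw)² = 2.45
δS = √(2.70) = 1.64
S = 34.96, so δS/S = 1.64/34.96 = 0.0470.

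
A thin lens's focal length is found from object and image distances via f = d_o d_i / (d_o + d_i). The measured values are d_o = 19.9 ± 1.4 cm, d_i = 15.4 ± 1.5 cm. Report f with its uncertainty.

8.68 ± 0.546 cm

∂f/∂d_o = (d_i/(d_o+d_i))² = 0.190;  ∂f/∂d_i = (d_o/(d_o+d_i))² = 0.318
δf = √((∂f/∂d_o · δd_o)² + (∂f/∂d_i · δd_i)²) = √(0.0710 + 0.227) = 0.546 cm
f = 8.68 cm.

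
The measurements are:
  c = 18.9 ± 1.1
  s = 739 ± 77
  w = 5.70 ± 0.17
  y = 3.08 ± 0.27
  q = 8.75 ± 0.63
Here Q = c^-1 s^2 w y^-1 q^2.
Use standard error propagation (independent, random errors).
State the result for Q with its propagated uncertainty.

(4.09 ± 1.13) × 10^6

Products/powers → add relative errors in quadrature, weighted by exponent:
  (-1·δc/c)² = (-1×0.0582)² = 0.00339;  (2·δs/s)² = (2×0.104)² = 0.0434;  (1·δw/w)² = (1×0.0298)² = 0.000890;  (-1·δy/y)² = (-1×0.0877)² = 0.00768;  (2·δq/q)² = (2×0.0720)² = 0.0207
δQ/Q = √(0.0761) = 0.276
Q = 4.09e+06, so δQ = 0.276 × 4.09e+06 = 1.13e+06.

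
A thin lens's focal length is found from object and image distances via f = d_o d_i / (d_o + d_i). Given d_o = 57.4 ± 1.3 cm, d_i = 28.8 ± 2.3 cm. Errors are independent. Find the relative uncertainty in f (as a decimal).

0.0537

∂f/∂d_o = (d_i/(d_o+d_i))² = 0.112;  ∂f/∂d_i = (d_o/(d_o+d_i))² = 0.443
δf = √((∂f/∂d_o · δd_o)² + (∂f/∂d_i · δd_i)²) = √(0.0211 + 1.04) = 1.03 cm
f = 19.2 cm, so δf/f = 1.03/19.2 = 0.0537.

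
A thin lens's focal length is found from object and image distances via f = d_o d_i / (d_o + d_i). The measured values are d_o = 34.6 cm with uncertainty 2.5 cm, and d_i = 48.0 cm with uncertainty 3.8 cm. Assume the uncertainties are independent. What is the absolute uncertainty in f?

∂f/∂d_o = (d_i/(d_o+d_i))² = 0.338;  ∂f/∂d_i = (d_o/(d_o+d_i))² = 0.175
δf = √((∂f/∂d_o · δd_o)² + (∂f/∂d_i · δd_i)²) = √(0.713 + 0.445) = 1.08 cm

1.08 cm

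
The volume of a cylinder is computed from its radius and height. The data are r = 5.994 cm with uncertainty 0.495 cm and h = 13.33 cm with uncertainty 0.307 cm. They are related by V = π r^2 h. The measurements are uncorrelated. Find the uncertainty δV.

251 cm^3

Each factor contributes (exponent × relative error)² to (δV/V)²:
  (2·δr/r)² = (2×0.0826)² = 0.0273;  (1·δh/h)² = (1×0.0230)² = 0.000530
δV/V = √(0.0278) = 0.167
V = 1505 cm^3, so δV = 0.167 × 1505 = 251 cm^3.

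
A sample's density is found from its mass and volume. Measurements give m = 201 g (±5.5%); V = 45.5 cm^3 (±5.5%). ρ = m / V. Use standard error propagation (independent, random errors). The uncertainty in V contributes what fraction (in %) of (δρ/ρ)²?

50.0%

(δρ/ρ)² = (1·δm/m)² + (-1·δV/V)²
  m term: (1×0.0550)² = 0.00302
  V term: (-1×0.0550)² = 0.00302
Total = 0.00605. Share from V = 0.00302/0.00605 = 0.500.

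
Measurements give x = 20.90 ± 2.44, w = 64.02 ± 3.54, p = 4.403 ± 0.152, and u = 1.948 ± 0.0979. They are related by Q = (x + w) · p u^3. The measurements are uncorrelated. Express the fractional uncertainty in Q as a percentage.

16.3%

Let h = x + w = 84.92. δh = √(δx² + δw²) = √(5.95 + 12.5) = 4.30, so δh/h = 0.0506.
Q is then a monomial in h, p, u:
δQ/Q = √((δh/h)² + (1·δp/p)² + (3·δu/u)²) = √(0.00256 + 0.00119 + 0.0227) = 0.163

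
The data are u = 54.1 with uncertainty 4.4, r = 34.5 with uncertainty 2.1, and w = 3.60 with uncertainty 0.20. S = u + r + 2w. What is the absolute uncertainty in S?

4.89

Sums and differences: (δS)² = Σ (cᵢ δxᵢ)².
  (δu)² = 19.4;  (δr)² = 4.41;  (2·δw)² = 0.160
δS = √(23.9) = 4.89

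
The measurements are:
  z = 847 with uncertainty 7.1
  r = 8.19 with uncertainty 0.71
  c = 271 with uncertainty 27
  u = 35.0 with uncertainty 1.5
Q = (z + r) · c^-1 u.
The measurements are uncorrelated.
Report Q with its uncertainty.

110 ± 12.0

Let w = z + r = 855. δw = √(δz² + δr²) = √(50.4 + 0.504) = 7.14, so δw/w = 0.00834.
Q is then a monomial in w, c, u:
δQ/Q = √((δw/w)² + (-1·δc/c)² + (1·δu/u)²) = √(6.96e-05 + 0.00993 + 0.00184) = 0.109
Q = 110, so δQ = 0.109 × 110 = 12.0.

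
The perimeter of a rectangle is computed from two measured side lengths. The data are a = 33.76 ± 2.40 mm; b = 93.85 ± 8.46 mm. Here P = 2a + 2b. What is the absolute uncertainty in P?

Sums and differences: (δP)² = Σ (cᵢ δxᵢ)².
  (2·δa)² = 23.0;  (2·δb)² = 286
δP = √(309) = 17.6 mm

17.6 mm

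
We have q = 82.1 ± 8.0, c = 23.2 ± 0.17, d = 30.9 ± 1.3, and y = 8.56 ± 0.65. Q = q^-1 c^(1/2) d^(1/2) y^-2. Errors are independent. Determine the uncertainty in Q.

0.000809

Q is a product of powers, so relative uncertainties combine in quadrature:
  (-1·δq/q)² = (-1×0.0974)² = 0.00949;  (½·δc/c)² = (0.5×0.00733)² = 1.34e-05;  (½·δd/d)² = (0.5×0.0421)² = 0.000442;  (-2·δy/y)² = (-2×0.0759)² = 0.0231
δQ/Q = √(0.0330) = 0.182
Q = 0.00445, so δQ = 0.182 × 0.00445 = 0.000809.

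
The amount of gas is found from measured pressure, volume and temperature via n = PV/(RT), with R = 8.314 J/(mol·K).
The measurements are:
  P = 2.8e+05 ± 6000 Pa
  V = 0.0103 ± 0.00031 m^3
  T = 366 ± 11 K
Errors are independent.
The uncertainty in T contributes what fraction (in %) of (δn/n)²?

(δn/n)² = (1·δP/P)² + (1·δV/V)² + (-1·δT/T)²
  P term: (1×0.0214)² = 0.000459
  V term: (1×0.0301)² = 0.000906
  T term: (-1×0.0301)² = 0.000903
Total = 0.00227. Share from T = 0.000903/0.00227 = 0.398.

39.8%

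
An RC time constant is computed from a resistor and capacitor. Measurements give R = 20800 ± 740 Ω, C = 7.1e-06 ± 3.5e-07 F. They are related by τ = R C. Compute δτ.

τ is a product of powers, so relative uncertainties combine in quadrature:
  (1·δR/R)² = (1×0.0356)² = 0.00127;  (1·δC/C)² = (1×0.0493)² = 0.00243
δτ/τ = √(0.00370) = 0.0608
τ = 0.148 s, so δτ = 0.0608 × 0.148 = 0.00898 s.

0.00898 s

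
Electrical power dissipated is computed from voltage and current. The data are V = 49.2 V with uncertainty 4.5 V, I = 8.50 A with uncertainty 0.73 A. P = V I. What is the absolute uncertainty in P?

Products/powers → add relative errors in quadrature, weighted by exponent:
  (1·δV/V)² = (1×0.0915)² = 0.00837;  (1·δI/I)² = (1×0.0859)² = 0.00738
δP/P = √(0.0157) = 0.125
P = 418 W, so δP = 0.125 × 418 = 52.5 W.

52.5 W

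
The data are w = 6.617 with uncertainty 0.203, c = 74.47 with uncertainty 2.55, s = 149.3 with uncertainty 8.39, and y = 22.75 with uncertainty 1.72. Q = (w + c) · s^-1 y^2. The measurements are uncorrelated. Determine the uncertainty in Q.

Let u = w + c = 81.09. δu = √(δw² + δc²) = √(0.0412 + 6.50) = 2.56, so δu/u = 0.0315.
Q is then a monomial in u, s, y:
δQ/Q = √((δu/u)² + (-1·δs/s)² + (2·δy/y)²) = √(0.000995 + 0.00316 + 0.0229) = 0.164
Q = 281.1, so δQ = 0.164 × 281.1 = 46.2.

46.2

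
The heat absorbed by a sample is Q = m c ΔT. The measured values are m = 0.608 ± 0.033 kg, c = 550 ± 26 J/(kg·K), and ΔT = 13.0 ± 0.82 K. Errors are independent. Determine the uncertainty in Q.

416 J

Products/powers → add relative errors in quadrature, weighted by exponent:
  (1·δm/m)² = (1×0.0543)² = 0.00295;  (1·δc/c)² = (1×0.0473)² = 0.00223;  (1·δΔT/ΔT)² = (1×0.0631)² = 0.00398
δQ/Q = √(0.00916) = 0.0957
Q = 4350 J, so δQ = 0.0957 × 4350 = 416 J.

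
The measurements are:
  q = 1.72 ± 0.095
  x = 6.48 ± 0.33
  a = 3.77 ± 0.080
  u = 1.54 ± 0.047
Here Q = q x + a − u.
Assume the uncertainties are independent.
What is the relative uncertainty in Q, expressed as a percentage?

6.30%

Let p = q·x = 11.1. δp/p = √((1·δq/q)² + (1·δx/x)²) = √(0.00305 + 0.00259) = 0.0751, so δp = 0.837.
Q = p + a − u: δQ = √(δp² + δa² + δu²) = √(0.701 + 0.00640 + 0.00221) = 0.842
Q = 13.4, so δQ/Q = 0.842/13.4 = 0.0630.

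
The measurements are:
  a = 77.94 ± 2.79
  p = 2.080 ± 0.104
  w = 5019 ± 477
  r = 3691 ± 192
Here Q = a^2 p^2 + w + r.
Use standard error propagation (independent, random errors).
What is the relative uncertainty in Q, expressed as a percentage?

9.35%

Let h = a^2·p^2 = 26280. δh/h = √((2·δa/a)² + (2·δp/p)²) = √(0.00513 + 0.0100) = 0.123, so δh = 3230.
Q = h + w + r: δQ = √(δh² + δw² + δr²) = √(1.04e+07 + 2.28e+05 + 36900) = 3270
Q = 34990, so δQ/Q = 3270/34990 = 0.0935.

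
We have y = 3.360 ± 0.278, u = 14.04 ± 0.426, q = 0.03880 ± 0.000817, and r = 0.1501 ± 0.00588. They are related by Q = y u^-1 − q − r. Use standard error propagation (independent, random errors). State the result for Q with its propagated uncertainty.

0.05042 ± 0.0219

Let p = y·u^-1 = 0.2393. δp/p = √((1·δy/y)² + (-1·δu/u)²) = √(0.00685 + 0.000921) = 0.0881, so δp = 0.0211.
Q = p − q − r: δQ = √(δp² + δq² + δr²) = √(0.000445 + 6.67e-07 + 3.46e-05) = 0.0219
Q = 0.05042.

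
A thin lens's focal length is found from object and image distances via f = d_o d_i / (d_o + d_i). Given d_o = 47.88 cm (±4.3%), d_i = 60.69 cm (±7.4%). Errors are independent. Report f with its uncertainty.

∂f/∂d_o = (d_i/(d_o+d_i))² = 0.312;  ∂f/∂d_i = (d_o/(d_o+d_i))² = 0.194
δf = √((∂f/∂d_o · δd_o)² + (∂f/∂d_i · δd_i)²) = √(0.414 + 0.763) = 1.08 cm
f = 26.76 cm.

26.76 ± 1.08 cm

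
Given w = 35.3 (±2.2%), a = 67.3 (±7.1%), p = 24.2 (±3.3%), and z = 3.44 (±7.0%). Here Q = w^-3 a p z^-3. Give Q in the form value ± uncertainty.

0.000910 ± 0.000213

For a monomial Q ∝ w^-3, a, p, z^-3, fractional errors add in quadrature:
  (-3·δw/w)² = (-3×0.0220)² = 0.00436;  (1·δa/a)² = (1×0.0710)² = 0.00504;  (1·δp/p)² = (1×0.0330)² = 0.00109;  (-3·δz/z)² = (-3×0.0700)² = 0.0441
δQ/Q = √(0.0546) = 0.234
Q = 0.000910, so δQ = 0.234 × 0.000910 = 0.000213.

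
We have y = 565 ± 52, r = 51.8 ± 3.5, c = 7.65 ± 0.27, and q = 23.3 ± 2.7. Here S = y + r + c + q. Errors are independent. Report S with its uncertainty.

S is a linear combination, so absolute uncertainties add in quadrature:
  (δy)² = 2700;  (δr)² = 12.2;  (δc)² = 0.0729;  (δq)² = 7.29
δS = √(2720) = 52.2
S = 648.

648 ± 52.2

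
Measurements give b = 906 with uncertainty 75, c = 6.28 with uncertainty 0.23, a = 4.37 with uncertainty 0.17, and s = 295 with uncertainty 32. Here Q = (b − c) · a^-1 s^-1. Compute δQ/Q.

Let u = b − c = 900. δu = √(δb² + δc²) = √(5620 + 0.0529) = 75.0, so δu/u = 0.0834.
Q is then a monomial in u, a, s:
δQ/Q = √((δu/u)² + (-1·δa/a)² + (-1·δs/s)²) = √(0.00695 + 0.00151 + 0.0118) = 0.142

0.142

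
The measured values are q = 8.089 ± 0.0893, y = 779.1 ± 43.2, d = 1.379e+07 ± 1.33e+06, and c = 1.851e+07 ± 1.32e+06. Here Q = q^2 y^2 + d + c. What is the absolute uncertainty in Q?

Let p = q^2·y^2 = 3.972e+07. δp/p = √((2·δq/q)² + (2·δy/y)²) = √(0.000487 + 0.0123) = 0.113, so δp = 4.49e+06.
Q = p + d + c: δQ = √(δp² + δd² + δc²) = √(2.02e+13 + 1.77e+12 + 1.74e+12) = 4.87e+06

4.87e+06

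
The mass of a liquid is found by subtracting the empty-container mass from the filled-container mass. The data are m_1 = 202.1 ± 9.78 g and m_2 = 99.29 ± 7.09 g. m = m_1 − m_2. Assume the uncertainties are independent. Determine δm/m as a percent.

11.7%

m is a linear combination, so absolute uncertainties add in quadrature:
  (δm_1)² = 95.6;  (δm_2)² = 50.3
δm = √(146) = 12.1 g
m = 102.8 g, so δm/m = 12.1/102.8 = 0.117.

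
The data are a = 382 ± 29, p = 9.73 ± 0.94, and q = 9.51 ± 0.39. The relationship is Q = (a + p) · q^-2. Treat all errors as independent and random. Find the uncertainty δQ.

0.479

Let u = a + p = 392. δu = √(δa² + δp²) = √(841 + 0.884) = 29.0, so δu/u = 0.0741.
Q is then a monomial in u, q:
δQ/Q = √((δu/u)² + (-2·δq/q)²) = √(0.00549 + 0.00673) = 0.111
Q = 4.33, so δQ = 0.111 × 4.33 = 0.479.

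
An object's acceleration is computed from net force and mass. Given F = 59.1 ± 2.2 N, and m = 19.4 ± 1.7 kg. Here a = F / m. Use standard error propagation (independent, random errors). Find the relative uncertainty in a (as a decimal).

Since a is a product/quotient, work with relative uncertainties:
  (1·δF/F)² = (1×0.0372)² = 0.00139;  (-1·δm/m)² = (-1×0.0876)² = 0.00768
δa/a = √(0.00906) = 0.0952

0.0952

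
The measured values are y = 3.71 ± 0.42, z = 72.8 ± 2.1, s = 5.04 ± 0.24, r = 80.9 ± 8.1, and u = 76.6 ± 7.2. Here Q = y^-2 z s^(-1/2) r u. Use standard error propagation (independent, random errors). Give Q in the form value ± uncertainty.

14600 ± 3900

Products/powers → add relative errors in quadrature, weighted by exponent:
  (-2·δy/y)² = (-2×0.113)² = 0.0513;  (1·δz/z)² = (1×0.0288)² = 0.000832;  (−½·δs/s)² = (-0.5×0.0476)² = 0.000567;  (1·δr/r)² = (1×0.100)² = 0.0100;  (1·δu/u)² = (1×0.0940)² = 0.00884
δQ/Q = √(0.0715) = 0.267
Q = 14600, so δQ = 0.267 × 14600 = 3900.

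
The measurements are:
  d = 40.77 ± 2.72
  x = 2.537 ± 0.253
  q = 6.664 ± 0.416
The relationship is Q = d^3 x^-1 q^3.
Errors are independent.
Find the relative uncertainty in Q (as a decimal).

0.292

Products/powers → add relative errors in quadrature, weighted by exponent:
  (3·δd/d)² = (3×0.0667)² = 0.0401;  (-1·δx/x)² = (-1×0.0997)² = 0.00994;  (3·δq/q)² = (3×0.0624)² = 0.0351
δQ/Q = √(0.0851) = 0.292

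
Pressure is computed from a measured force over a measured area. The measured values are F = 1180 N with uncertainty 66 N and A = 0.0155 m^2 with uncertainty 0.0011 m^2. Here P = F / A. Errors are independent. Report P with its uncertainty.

P is a product of powers, so relative uncertainties combine in quadrature:
  (1·δF/F)² = (1×0.0559)² = 0.00313;  (-1·δA/A)² = (-1×0.0710)² = 0.00504
δP/P = √(0.00816) = 0.0904
P = 76100 Pa, so δP = 0.0904 × 76100 = 6880 Pa.

76100 ± 6880 Pa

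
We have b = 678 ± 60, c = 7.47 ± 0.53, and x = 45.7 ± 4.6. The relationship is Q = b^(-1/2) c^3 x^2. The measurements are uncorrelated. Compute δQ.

Each factor contributes (exponent × relative error)² to (δQ/Q)²:
  (−½·δb/b)² = (-0.5×0.0885)² = 0.00196;  (3·δc/c)² = (3×0.0710)² = 0.0453;  (2·δx/x)² = (2×0.101)² = 0.0405
δQ/Q = √(0.0878) = 0.296
Q = 33400, so δQ = 0.296 × 33400 = 9910.

9910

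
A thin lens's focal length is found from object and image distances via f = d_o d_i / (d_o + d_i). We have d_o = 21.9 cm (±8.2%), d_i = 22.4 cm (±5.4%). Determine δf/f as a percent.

4.93%

∂f/∂d_o = (d_i/(d_o+d_i))² = 0.256;  ∂f/∂d_i = (d_o/(d_o+d_i))² = 0.244
δf = √((∂f/∂d_o · δd_o)² + (∂f/∂d_i · δd_i)²) = √(0.211 + 0.0874) = 0.546 cm
f = 11.1 cm, so δf/f = 0.546/11.1 = 0.0493.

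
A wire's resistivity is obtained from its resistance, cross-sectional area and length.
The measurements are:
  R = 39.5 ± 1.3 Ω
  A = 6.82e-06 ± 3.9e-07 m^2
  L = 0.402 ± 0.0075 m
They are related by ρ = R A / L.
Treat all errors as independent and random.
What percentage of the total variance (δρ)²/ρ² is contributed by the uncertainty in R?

(δρ/ρ)² = (1·δR/R)² + (1·δA/A)² + (-1·δL/L)²
  R term: (1×0.0329)² = 0.00108
  A term: (1×0.0572)² = 0.00327
  L term: (-1×0.0187)² = 0.000348
Total = 0.00470. Share from R = 0.00108/0.00470 = 0.230.

23.0%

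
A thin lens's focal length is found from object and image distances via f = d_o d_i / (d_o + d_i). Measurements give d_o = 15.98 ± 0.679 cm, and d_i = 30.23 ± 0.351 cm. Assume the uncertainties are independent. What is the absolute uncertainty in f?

∂f/∂d_o = (d_i/(d_o+d_i))² = 0.428;  ∂f/∂d_i = (d_o/(d_o+d_i))² = 0.120
δf = √((∂f/∂d_o · δd_o)² + (∂f/∂d_i · δd_i)²) = √(0.0844 + 0.00176) = 0.294 cm

0.294 cm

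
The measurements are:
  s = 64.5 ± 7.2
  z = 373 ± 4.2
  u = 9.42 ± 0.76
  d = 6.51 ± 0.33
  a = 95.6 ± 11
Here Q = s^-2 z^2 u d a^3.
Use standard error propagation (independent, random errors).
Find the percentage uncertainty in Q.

42.3%

Relative error in a monomial: (δQ/Q)² = Σ (nᵢ · δxᵢ/xᵢ)².
  (-2·δs/s)² = (-2×0.112)² = 0.0498;  (2·δz/z)² = (2×0.0113)² = 0.000507;  (1·δu/u)² = (1×0.0807)² = 0.00651;  (1·δd/d)² = (1×0.0507)² = 0.00257;  (3·δa/a)² = (3×0.115)² = 0.119
δQ/Q = √(0.179) = 0.423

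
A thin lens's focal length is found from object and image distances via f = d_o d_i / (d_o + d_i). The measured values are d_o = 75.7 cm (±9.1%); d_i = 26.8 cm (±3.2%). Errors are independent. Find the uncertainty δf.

∂f/∂d_o = (d_i/(d_o+d_i))² = 0.0684;  ∂f/∂d_i = (d_o/(d_o+d_i))² = 0.545
δf = √((∂f/∂d_o · δd_o)² + (∂f/∂d_i · δd_i)²) = √(0.222 + 0.219) = 0.664 cm

0.664 cm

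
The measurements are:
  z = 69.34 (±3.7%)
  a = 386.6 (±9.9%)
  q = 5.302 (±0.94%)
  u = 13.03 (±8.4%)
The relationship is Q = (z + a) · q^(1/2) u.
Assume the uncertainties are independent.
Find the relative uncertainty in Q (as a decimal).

Let w = z + a = 455.9. δw = √(δz² + δa²) = √(6.58 + 1460) = 38.4, so δw/w = 0.0841.
Q is then a monomial in w, q, u:
δQ/Q = √((δw/w)² + (½·δq/q)² + (1·δu/u)²) = √(0.00708 + 2.21e-05 + 0.00706) = 0.119

0.119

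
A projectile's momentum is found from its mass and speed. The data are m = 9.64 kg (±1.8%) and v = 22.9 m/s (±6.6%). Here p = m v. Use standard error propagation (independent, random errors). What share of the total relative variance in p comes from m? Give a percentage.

6.92%

(δp/p)² = (1·δm/m)² + (1·δv/v)²
  m term: (1×0.0180)² = 0.000324
  v term: (1×0.0660)² = 0.00436
Total = 0.00468. Share from m = 0.000324/0.00468 = 0.0692.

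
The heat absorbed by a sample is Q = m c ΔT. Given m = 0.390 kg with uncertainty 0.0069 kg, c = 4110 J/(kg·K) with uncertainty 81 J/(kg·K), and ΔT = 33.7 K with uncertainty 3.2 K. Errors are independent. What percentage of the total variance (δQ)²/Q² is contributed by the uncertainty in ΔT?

(δQ/Q)² = (1·δm/m)² + (1·δc/c)² + (1·δΔT/ΔT)²
  m term: (1×0.0177)² = 0.000313
  c term: (1×0.0197)² = 0.000388
  ΔT term: (1×0.0950)² = 0.00902
Total = 0.00972. Share from ΔT = 0.00902/0.00972 = 0.928.

92.8%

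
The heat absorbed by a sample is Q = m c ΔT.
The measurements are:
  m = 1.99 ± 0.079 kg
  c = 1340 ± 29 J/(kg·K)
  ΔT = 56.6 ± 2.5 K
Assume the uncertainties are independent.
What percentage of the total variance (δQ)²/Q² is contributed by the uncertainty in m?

(δQ/Q)² = (1·δm/m)² + (1·δc/c)² + (1·δΔT/ΔT)²
  m term: (1×0.0397)² = 0.00158
  c term: (1×0.0216)² = 0.000468
  ΔT term: (1×0.0442)² = 0.00195
Total = 0.00400. Share from m = 0.00158/0.00400 = 0.394.

39.4%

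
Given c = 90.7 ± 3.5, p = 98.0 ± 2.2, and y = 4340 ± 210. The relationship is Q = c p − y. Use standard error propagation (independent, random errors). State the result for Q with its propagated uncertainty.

Let w = c·p = 8890. δw/w = √((1·δc/c)² + (1·δp/p)²) = √(0.00149 + 0.000504) = 0.0446, so δw = 397.
Q = w − y: δQ = √(δw² + δy²) = √(1.57e+05 + 44100) = 449
Q = 4550.

4550 ± 449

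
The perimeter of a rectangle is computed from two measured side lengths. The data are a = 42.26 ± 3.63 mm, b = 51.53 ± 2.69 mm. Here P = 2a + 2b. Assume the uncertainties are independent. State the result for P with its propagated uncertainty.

P is a linear combination, so absolute uncertainties add in quadrature:
  (2·δa)² = 52.7;  (2·δb)² = 28.9
δP = √(81.7) = 9.04 mm
P = 187.6 mm.

187.6 ± 9.04 mm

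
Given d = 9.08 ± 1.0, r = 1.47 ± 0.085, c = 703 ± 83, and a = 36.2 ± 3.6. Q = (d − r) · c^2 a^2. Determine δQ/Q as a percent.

Let u = d − r = 7.61. δu = √(δd² + δr²) = √(1.00 + 0.00723) = 1.00, so δu/u = 0.132.
Q is then a monomial in u, c, a:
δQ/Q = √((δu/u)² + (2·δc/c)² + (2·δa/a)²) = √(0.0174 + 0.0558 + 0.0396) = 0.336

33.6%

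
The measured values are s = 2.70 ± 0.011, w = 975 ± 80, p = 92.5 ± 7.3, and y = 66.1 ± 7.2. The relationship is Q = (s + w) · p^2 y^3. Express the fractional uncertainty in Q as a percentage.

37.2%

Let u = s + w = 978. δu = √(δs² + δw²) = √(0.000121 + 6400) = 80.0, so δu/u = 0.0818.
Q is then a monomial in u, p, y:
δQ/Q = √((δu/u)² + (2·δp/p)² + (3·δy/y)²) = √(0.00670 + 0.0249 + 0.107) = 0.372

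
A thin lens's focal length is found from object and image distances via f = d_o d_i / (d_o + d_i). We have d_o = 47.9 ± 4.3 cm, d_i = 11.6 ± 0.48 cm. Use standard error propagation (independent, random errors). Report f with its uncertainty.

9.34 ± 0.351 cm

∂f/∂d_o = (d_i/(d_o+d_i))² = 0.0380;  ∂f/∂d_i = (d_o/(d_o+d_i))² = 0.648
δf = √((∂f/∂d_o · δd_o)² + (∂f/∂d_i · δd_i)²) = √(0.0267 + 0.0968) = 0.351 cm
f = 9.34 cm.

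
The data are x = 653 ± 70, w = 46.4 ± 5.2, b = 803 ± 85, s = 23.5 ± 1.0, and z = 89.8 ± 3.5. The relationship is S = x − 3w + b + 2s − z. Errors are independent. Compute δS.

111

S is a linear combination, so absolute uncertainties add in quadrature:
  (δx)² = 4900;  (3·δw)² = 243;  (δb)² = 7220;  (2·δs)² = 4.00;  (δz)² = 12.2
δS = √(12400) = 111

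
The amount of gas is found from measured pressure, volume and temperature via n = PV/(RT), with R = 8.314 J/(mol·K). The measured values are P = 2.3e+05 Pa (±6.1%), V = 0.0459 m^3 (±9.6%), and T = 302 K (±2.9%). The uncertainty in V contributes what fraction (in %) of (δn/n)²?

(δn/n)² = (1·δP/P)² + (1·δV/V)² + (-1·δT/T)²
  P term: (1×0.0610)² = 0.00372
  V term: (1×0.0960)² = 0.00922
  T term: (-1×0.0290)² = 0.000841
Total = 0.0138. Share from V = 0.00922/0.0138 = 0.669.

66.9%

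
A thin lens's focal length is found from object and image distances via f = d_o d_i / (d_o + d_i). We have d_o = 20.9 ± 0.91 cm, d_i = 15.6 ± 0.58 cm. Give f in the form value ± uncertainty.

∂f/∂d_o = (d_i/(d_o+d_i))² = 0.183;  ∂f/∂d_i = (d_o/(d_o+d_i))² = 0.328
δf = √((∂f/∂d_o · δd_o)² + (∂f/∂d_i · δd_i)²) = √(0.0276 + 0.0362) = 0.253 cm
f = 8.93 cm.

8.93 ± 0.253 cm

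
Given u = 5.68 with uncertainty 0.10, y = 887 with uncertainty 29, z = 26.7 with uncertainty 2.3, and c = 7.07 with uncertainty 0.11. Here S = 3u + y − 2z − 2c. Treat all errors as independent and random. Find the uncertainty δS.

29.4

Each term contributes (cᵢ δxᵢ)² to (δS)²:
  (3·δu)² = 0.0900;  (δy)² = 841;  (2·δz)² = 21.2;  (2·δc)² = 0.0484
δS = √(862) = 29.4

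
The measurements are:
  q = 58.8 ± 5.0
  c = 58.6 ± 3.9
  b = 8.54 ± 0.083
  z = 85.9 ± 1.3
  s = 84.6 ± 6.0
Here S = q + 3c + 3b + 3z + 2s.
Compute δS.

17.9

Sums and differences: (δS)² = Σ (cᵢ δxᵢ)².
  (δq)² = 25.0;  (3·δc)² = 137;  (3·δb)² = 0.0620;  (3·δz)² = 15.2;  (2·δs)² = 144
δS = √(321) = 17.9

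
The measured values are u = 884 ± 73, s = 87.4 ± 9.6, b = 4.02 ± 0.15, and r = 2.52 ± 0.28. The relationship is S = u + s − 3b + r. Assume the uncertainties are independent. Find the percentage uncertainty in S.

For a sum/difference, combine absolute errors in quadrature:
  (δu)² = 5330;  (δs)² = 92.2;  (3·δb)² = 0.202;  (δr)² = 0.0784
δS = √(5420) = 73.6
S = 962, so δS/S = 73.6/962 = 0.0766.

7.66%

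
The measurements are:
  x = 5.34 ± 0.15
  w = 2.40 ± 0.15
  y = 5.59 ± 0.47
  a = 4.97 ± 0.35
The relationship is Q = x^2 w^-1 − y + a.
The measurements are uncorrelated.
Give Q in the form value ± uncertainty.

Let p = x^2·w^-1 = 11.9. δp/p = √((2·δx/x)² + (-1·δw/w)²) = √(0.00316 + 0.00391) = 0.0840, so δp = 0.998.
Q = p − y + a: δQ = √(δp² + δy² + δa²) = √(0.997 + 0.221 + 0.122) = 1.16
Q = 11.3.

11.3 ± 1.16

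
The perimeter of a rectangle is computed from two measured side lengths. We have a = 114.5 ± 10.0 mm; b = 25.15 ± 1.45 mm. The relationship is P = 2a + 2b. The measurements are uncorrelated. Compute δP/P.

0.0724

Sums and differences: (δP)² = Σ (cᵢ δxᵢ)².
  (2·δa)² = 400;  (2·δb)² = 8.41
δP = √(408) = 20.2 mm
P = 279.3 mm, so δP/P = 20.2/279.3 = 0.0724.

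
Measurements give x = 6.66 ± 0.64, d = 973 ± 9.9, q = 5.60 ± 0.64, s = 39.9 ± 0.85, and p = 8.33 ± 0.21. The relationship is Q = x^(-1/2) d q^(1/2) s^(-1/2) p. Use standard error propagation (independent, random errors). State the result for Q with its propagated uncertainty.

Each factor contributes (exponent × relative error)² to (δQ/Q)²:
  (−½·δx/x)² = (-0.5×0.0961)² = 0.00231;  (1·δd/d)² = (1×0.0102)² = 0.000104;  (½·δq/q)² = (0.5×0.114)² = 0.00327;  (−½·δs/s)² = (-0.5×0.0213)² = 0.000113;  (1·δp/p)² = (1×0.0252)² = 0.000636
δQ/Q = √(0.00643) = 0.0802
Q = 1180, so δQ = 0.0802 × 1180 = 94.3.

1180 ± 94.3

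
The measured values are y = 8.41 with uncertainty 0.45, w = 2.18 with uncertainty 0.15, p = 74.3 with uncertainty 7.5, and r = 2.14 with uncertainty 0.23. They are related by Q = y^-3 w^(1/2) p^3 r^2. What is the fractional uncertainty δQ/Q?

Relative error in a monomial: (δQ/Q)² = Σ (nᵢ · δxᵢ/xᵢ)².
  (-3·δy/y)² = (-3×0.0535)² = 0.0258;  (½·δw/w)² = (0.5×0.0688)² = 0.00118;  (3·δp/p)² = (3×0.101)² = 0.0917;  (2·δr/r)² = (2×0.107)² = 0.0462
δQ/Q = √(0.165) = 0.406

0.406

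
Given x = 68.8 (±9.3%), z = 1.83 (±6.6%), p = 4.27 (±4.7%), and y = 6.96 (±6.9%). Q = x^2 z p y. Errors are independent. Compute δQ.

55200

For a monomial Q ∝ x^2, z, p, y, fractional errors add in quadrature:
  (2·δx/x)² = (2×0.0930)² = 0.0346;  (1·δz/z)² = (1×0.0660)² = 0.00436;  (1·δp/p)² = (1×0.0470)² = 0.00221;  (1·δy/y)² = (1×0.0690)² = 0.00476
δQ/Q = √(0.0459) = 0.214
Q = 2.57e+05, so δQ = 0.214 × 2.57e+05 = 55200.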